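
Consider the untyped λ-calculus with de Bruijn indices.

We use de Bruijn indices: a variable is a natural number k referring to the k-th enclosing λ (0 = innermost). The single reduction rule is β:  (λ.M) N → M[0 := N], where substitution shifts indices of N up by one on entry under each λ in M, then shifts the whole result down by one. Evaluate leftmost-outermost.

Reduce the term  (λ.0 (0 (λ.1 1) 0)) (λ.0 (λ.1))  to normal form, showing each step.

  start: (λ.0 (0 (λ.1 1) 0)) (λ.0 (λ.1))
  [1] (λ.0 (λ.1)) ((λ.0 (λ.1)) (λ.(λ.0 (λ.1)) (λ.0 (λ.1))) (λ.0 (λ.1)))
  [2] (λ.0 (λ.1)) (λ.(λ.0 (λ.1)) (λ.0 (λ.1))) (λ.0 (λ.1)) (λ.(λ.0 (λ.1)) (λ.(λ.0 (λ.1)) (λ.0 (λ.1))) (λ.0 (λ.1)))
  [3] (λ.(λ.0 (λ.1)) (λ.0 (λ.1))) (λ.λ.(λ.0 (λ.1)) (λ.0 (λ.1))) (λ.0 (λ.1)) (λ.(λ.0 (λ.1)) (λ.(λ.0 (λ.1)) (λ.0 (λ.1))) (λ.0 (λ.1)))
  [4] (λ.0 (λ.1)) (λ.0 (λ.1)) (λ.0 (λ.1)) (λ.(λ.0 (λ.1)) (λ.(λ.0 (λ.1)) (λ.0 (λ.1))) (λ.0 (λ.1)))
  [5] (λ.0 (λ.1)) (λ.λ.0 (λ.1)) (λ.0 (λ.1)) (λ.(λ.0 (λ.1)) (λ.(λ.0 (λ.1)) (λ.0 (λ.1))) (λ.0 (λ.1)))
  [6] (λ.λ.0 (λ.1)) (λ.λ.λ.0 (λ.1)) (λ.0 (λ.1)) (λ.(λ.0 (λ.1)) (λ.(λ.0 (λ.1)) (λ.0 (λ.1))) (λ.0 (λ.1)))
  [7] (λ.0 (λ.1)) (λ.0 (λ.1)) (λ.(λ.0 (λ.1)) (λ.(λ.0 (λ.1)) (λ.0 (λ.1))) (λ.0 (λ.1)))
  [8] (λ.0 (λ.1)) (λ.λ.0 (λ.1)) (λ.(λ.0 (λ.1)) (λ.(λ.0 (λ.1)) (λ.0 (λ.1))) (λ.0 (λ.1)))
  [9] (λ.λ.0 (λ.1)) (λ.λ.λ.0 (λ.1)) (λ.(λ.0 (λ.1)) (λ.(λ.0 (λ.1)) (λ.0 (λ.1))) (λ.0 (λ.1)))
  [10] (λ.0 (λ.1)) (λ.(λ.0 (λ.1)) (λ.(λ.0 (λ.1)) (λ.0 (λ.1))) (λ.0 (λ.1)))
  [11] (λ.(λ.0 (λ.1)) (λ.(λ.0 (λ.1)) (λ.0 (λ.1))) (λ.0 (λ.1))) (λ.λ.(λ.0 (λ.1)) (λ.(λ.0 (λ.1)) (λ.0 (λ.1))) (λ.0 (λ.1)))
  [12] (λ.0 (λ.1)) (λ.(λ.0 (λ.1)) (λ.0 (λ.1))) (λ.0 (λ.1))
  [13] (λ.(λ.0 (λ.1)) (λ.0 (λ.1))) (λ.λ.(λ.0 (λ.1)) (λ.0 (λ.1))) (λ.0 (λ.1))
  [14] (λ.0 (λ.1)) (λ.0 (λ.1)) (λ.0 (λ.1))
  [15] (λ.0 (λ.1)) (λ.λ.0 (λ.1)) (λ.0 (λ.1))
  [16] (λ.λ.0 (λ.1)) (λ.λ.λ.0 (λ.1)) (λ.0 (λ.1))
  [17] (λ.0 (λ.1)) (λ.0 (λ.1))
  [18] (λ.0 (λ.1)) (λ.λ.0 (λ.1))
  [19] (λ.λ.0 (λ.1)) (λ.λ.λ.0 (λ.1))
  [20] λ.0 (λ.1)

Answer: normal form = λ.0 (λ.1)  (in 20 steps)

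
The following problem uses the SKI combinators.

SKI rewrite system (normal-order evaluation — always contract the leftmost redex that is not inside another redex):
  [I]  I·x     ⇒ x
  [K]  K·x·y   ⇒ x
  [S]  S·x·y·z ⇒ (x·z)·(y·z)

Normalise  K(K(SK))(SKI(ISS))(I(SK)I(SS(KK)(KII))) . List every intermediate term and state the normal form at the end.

  start: K(K(SK))(SKI(ISS))(I(SK)I(SS(KK)(KII)))
  →1  K(SK)(I(SK)I(SS(KK)(KII)))
  →2  SK

Answer: normal form = SK  (in 2 steps)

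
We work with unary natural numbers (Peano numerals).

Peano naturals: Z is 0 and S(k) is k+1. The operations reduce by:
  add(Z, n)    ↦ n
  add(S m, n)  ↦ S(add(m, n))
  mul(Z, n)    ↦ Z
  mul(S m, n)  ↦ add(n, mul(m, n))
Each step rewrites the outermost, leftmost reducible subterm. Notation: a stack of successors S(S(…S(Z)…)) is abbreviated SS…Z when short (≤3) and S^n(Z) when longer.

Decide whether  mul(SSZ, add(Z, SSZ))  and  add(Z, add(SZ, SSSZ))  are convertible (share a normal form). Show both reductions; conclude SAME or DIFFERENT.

Term A:
  start: mul(SSZ, add(Z, SSZ))
  →1  add(add(Z, SSZ), mul(SZ, add(Z, SSZ)))
  →2  add(SSZ, mul(SZ, add(Z, SSZ)))
  →3  S(add(SZ, mul(SZ, add(Z, SSZ))))
  →4  S(S(add(Z, mul(SZ, add(Z, SSZ)))))
  →5  S(S(mul(SZ, add(Z, SSZ))))
  →6  S(S(add(add(Z, SSZ), mul(Z, add(Z, SSZ)))))
  →7  S(S(add(SSZ, mul(Z, add(Z, SSZ)))))
  →8  S(S(S(add(SZ, mul(Z, add(Z, SSZ))))))
  →9  S(S(S(S(add(Z, mul(Z, add(Z, SSZ)))))))
  →10  S(S(S(S(mul(Z, add(Z, SSZ))))))
  →11  S^4(Z)

Term B:
  start: add(Z, add(SZ, SSSZ))
  →1  add(SZ, SSSZ)
  →2  S(add(Z, SSSZ))
  →3  S^4(Z)

Answer: SAME — A ⇓ S^4(Z), B ⇓ S^4(Z)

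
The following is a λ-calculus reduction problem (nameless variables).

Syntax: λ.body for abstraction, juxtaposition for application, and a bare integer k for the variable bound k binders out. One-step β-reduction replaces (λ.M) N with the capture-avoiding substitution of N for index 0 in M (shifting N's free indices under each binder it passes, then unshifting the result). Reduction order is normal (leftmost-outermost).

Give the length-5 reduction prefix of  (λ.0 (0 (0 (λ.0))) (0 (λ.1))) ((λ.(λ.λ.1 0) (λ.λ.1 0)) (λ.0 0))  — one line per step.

Answer: after 5 steps: (λ.(λ.(λ.λ.1 0) (λ.λ.1 0)) (λ.0 0) ((λ.(λ.λ.1 0) (λ.λ.1 0)) (λ.0 0) (λ.0)) 0) ((λ.(λ.λ.1 0) (λ.λ.1 0)) (λ.0 0) (λ.(λ.(λ.λ.1 0) (λ.λ.1 0)) (λ.0 0)))

Working:
  start: (λ.0 (0 (0 (λ.0))) (0 (λ.1))) ((λ.(λ.λ.1 0) (λ.λ.1 0)) (λ.0 0))
  step 1: (λ.(λ.λ.1 0) (λ.λ.1 0)) (λ.0 0) ((λ.(λ.λ.1 0) (λ.λ.1 0)) (λ.0 0) ((λ.(λ.λ.1 0) (λ.λ.1 0)) (λ.0 0) (λ.0))) ((λ.(λ.λ.1 0) (λ.λ.1 0)) (λ.0 0) (λ.(λ.(λ.λ.1 0) (λ.λ.1 0)) (λ.0 0)))
  step 2: (λ.λ.1 0) (λ.λ.1 0) ((λ.(λ.λ.1 0) (λ.λ.1 0)) (λ.0 0) ((λ.(λ.λ.1 0) (λ.λ.1 0)) (λ.0 0) (λ.0))) ((λ.(λ.λ.1 0) (λ.λ.1 0)) (λ.0 0) (λ.(λ.(λ.λ.1 0) (λ.λ.1 0)) (λ.0 0)))
  step 3: (λ.(λ.λ.1 0) 0) ((λ.(λ.λ.1 0) (λ.λ.1 0)) (λ.0 0) ((λ.(λ.λ.1 0) (λ.λ.1 0)) (λ.0 0) (λ.0))) ((λ.(λ.λ.1 0) (λ.λ.1 0)) (λ.0 0) (λ.(λ.(λ.λ.1 0) (λ.λ.1 0)) (λ.0 0)))
  step 4: (λ.λ.1 0) ((λ.(λ.λ.1 0) (λ.λ.1 0)) (λ.0 0) ((λ.(λ.λ.1 0) (λ.λ.1 0)) (λ.0 0) (λ.0))) ((λ.(λ.λ.1 0) (λ.λ.1 0)) (λ.0 0) (λ.(λ.(λ.λ.1 0) (λ.λ.1 0)) (λ.0 0)))
  step 5: (λ.(λ.(λ.λ.1 0) (λ.λ.1 0)) (λ.0 0) ((λ.(λ.λ.1 0) (λ.λ.1 0)) (λ.0 0) (λ.0)) 0) ((λ.(λ.λ.1 0) (λ.λ.1 0)) (λ.0 0) (λ.(λ.(λ.λ.1 0) (λ.λ.1 0)) (λ.0 0)))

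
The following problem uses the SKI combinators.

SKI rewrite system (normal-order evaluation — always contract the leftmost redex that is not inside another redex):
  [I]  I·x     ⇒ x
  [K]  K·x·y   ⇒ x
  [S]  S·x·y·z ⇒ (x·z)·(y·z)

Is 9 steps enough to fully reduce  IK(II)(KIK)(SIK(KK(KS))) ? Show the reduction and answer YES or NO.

  start: IK(II)(KIK)(SIK(KK(KS)))
  [1] K(II)(KIK)(SIK(KK(KS)))
  [2] II(SIK(KK(KS)))
  [3] I(SIK(KK(KS)))
  [4] SIK(KK(KS))
  [5] I(KK(KS))(K(KK(KS)))
  [6] KK(KS)(K(KK(KS)))
  [7] K(K(KK(KS)))
  [8] K(KK)

Answer: YES — reaches normal form K(KK) in 8 ≤ 9 steps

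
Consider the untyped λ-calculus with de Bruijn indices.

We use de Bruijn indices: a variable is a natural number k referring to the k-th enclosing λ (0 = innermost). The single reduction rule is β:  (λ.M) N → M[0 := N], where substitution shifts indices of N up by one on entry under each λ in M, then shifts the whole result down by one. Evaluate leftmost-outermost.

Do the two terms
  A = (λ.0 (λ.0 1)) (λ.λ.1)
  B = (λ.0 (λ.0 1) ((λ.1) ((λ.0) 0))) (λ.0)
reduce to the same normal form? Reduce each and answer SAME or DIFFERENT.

Term A:
  start: (λ.0 (λ.0 1)) (λ.λ.1)
  step 1: (λ.λ.1) (λ.0 (λ.λ.1))
  step 2: λ.λ.0 (λ.λ.1)

Term B:
  start: (λ.0 (λ.0 1) ((λ.1) ((λ.0) 0))) (λ.0)
  step 1: (λ.0) (λ.0 (λ.0)) ((λ.λ.0) ((λ.0) (λ.0)))
  step 2: (λ.0 (λ.0)) ((λ.λ.0) ((λ.0) (λ.0)))
  step 3: (λ.λ.0) ((λ.0) (λ.0)) (λ.0)
  step 4: (λ.0) (λ.0)
  step 5: λ.0

Answer: DIFFERENT — A ⇓ λ.λ.0 (λ.λ.1), B ⇓ λ.0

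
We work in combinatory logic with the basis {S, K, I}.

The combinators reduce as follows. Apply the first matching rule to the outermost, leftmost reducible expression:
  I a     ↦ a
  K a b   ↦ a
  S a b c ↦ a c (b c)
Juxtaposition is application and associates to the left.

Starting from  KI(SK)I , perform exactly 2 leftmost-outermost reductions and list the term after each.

Answer: after 2 steps: I

Derivation:
  start: KI(SK)I
  step 1: II
  step 2: I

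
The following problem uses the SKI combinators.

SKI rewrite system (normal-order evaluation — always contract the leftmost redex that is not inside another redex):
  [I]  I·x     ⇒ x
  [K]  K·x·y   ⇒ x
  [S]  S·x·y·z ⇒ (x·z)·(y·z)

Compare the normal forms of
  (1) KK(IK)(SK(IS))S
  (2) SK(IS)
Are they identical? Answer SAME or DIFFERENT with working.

Term A:
  start: KK(IK)(SK(IS))S
  →1  K(SK(IS))S
  →2  SK(IS)
  →3  SKS

Term B:
  start: SK(IS)
  →1  SKS

Answer: SAME — A ⇓ SKS, B ⇓ SKS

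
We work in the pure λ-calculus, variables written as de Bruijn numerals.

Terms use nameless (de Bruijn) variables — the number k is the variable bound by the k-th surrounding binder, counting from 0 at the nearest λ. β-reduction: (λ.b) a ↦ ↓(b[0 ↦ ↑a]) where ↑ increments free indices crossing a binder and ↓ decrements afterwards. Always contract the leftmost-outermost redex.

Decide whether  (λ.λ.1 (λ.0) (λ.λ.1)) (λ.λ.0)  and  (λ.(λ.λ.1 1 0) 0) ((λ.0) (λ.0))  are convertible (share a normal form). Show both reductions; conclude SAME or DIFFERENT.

Answer: DIFFERENT — A ⇓ λ.λ.λ.1, B ⇓ λ.0

Derivation:
Term A:
  start: (λ.λ.1 (λ.0) (λ.λ.1)) (λ.λ.0)
  [1] λ.(λ.λ.0) (λ.0) (λ.λ.1)
  [2] λ.(λ.0) (λ.λ.1)
  [3] λ.λ.λ.1

Term B:
  start: (λ.(λ.λ.1 1 0) 0) ((λ.0) (λ.0))
  [1] (λ.λ.1 1 0) ((λ.0) (λ.0))
  [2] λ.(λ.0) (λ.0) ((λ.0) (λ.0)) 0
  [3] λ.(λ.0) ((λ.0) (λ.0)) 0
  [4] λ.(λ.0) (λ.0) 0
  [5] λ.(λ.0) 0
  [6] λ.0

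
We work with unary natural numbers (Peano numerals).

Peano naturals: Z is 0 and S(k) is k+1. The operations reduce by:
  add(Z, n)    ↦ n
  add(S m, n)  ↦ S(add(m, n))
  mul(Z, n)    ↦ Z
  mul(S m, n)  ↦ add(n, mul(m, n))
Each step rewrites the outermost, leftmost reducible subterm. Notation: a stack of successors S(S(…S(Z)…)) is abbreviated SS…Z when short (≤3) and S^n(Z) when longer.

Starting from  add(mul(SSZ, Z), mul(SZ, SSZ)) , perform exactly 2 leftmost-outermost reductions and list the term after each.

  start: add(mul(SSZ, Z), mul(SZ, SSZ))
  →1  add(add(Z, mul(SZ, Z)), mul(SZ, SSZ))
  →2  add(mul(SZ, Z), mul(SZ, SSZ))

Answer: after 2 steps: add(mul(SZ, Z), mul(SZ, SSZ))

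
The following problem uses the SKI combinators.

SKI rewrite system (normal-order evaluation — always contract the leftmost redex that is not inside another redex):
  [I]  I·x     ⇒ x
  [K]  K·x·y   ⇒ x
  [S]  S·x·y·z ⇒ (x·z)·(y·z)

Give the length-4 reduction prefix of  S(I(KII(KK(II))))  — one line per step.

Answer: after 4 steps: SK

Derivation:
  start: S(I(KII(KK(II))))
  [1] S(KII(KK(II)))
  [2] S(I(KK(II)))
  [3] S(KK(II))
  [4] SK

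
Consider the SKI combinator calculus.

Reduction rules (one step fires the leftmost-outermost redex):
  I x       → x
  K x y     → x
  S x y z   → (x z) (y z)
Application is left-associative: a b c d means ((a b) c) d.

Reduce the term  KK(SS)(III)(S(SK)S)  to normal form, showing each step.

  start: KK(SS)(III)(S(SK)S)
  →1  K(III)(S(SK)S)
  →2  III
  →3  II
  →4  I

Answer: normal form = I  (in 4 steps)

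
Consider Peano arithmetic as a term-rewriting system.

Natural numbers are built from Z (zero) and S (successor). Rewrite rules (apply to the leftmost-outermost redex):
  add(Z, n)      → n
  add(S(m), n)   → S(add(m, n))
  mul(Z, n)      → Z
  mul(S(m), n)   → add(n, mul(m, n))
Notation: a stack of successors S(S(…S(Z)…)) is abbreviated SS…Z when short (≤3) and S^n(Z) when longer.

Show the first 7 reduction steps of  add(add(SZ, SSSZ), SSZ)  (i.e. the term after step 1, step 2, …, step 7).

  start: add(add(SZ, SSSZ), SSZ)
  →1  add(S(add(Z, SSSZ)), SSZ)
  →2  S(add(add(Z, SSSZ), SSZ))
  →3  S(add(SSSZ, SSZ))
  →4  S(S(add(SSZ, SSZ)))
  →5  S(S(S(add(SZ, SSZ))))
  →6  S(S(S(S(add(Z, SSZ)))))
  →7  S^6(Z)

Answer: after 7 steps: S^6(Z)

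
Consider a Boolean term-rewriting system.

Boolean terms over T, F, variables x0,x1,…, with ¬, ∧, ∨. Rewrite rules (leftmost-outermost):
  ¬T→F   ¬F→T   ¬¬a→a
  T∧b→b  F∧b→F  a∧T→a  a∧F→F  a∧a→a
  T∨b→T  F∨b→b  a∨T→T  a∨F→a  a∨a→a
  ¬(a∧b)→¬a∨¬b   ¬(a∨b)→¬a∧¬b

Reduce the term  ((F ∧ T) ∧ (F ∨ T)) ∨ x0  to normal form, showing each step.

Answer: normal form = x0  (in 3 steps)

Working:
  start: ((F ∧ T) ∧ (F ∨ T)) ∨ x0
  [1] (F ∧ (F ∨ T)) ∨ x0
  [2] F ∨ x0
  [3] x0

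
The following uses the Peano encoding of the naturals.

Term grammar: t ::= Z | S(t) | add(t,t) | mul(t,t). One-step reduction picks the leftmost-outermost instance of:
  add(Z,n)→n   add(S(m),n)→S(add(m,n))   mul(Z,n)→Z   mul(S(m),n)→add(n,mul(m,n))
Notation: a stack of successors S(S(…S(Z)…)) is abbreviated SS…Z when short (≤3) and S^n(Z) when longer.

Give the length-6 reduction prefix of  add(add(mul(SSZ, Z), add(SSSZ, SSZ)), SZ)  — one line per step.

Answer: after 6 steps: add(add(SSSZ, SSZ), SZ)

Reduction:
  start: add(add(mul(SSZ, Z), add(SSSZ, SSZ)), SZ)
  →1  add(add(add(Z, mul(SZ, Z)), add(SSSZ, SSZ)), SZ)
  →2  add(add(mul(SZ, Z), add(SSSZ, SSZ)), SZ)
  →3  add(add(add(Z, mul(Z, Z)), add(SSSZ, SSZ)), SZ)
  →4  add(add(mul(Z, Z), add(SSSZ, SSZ)), SZ)
  →5  add(add(Z, add(SSSZ, SSZ)), SZ)
  →6  add(add(SSSZ, SSZ), SZ)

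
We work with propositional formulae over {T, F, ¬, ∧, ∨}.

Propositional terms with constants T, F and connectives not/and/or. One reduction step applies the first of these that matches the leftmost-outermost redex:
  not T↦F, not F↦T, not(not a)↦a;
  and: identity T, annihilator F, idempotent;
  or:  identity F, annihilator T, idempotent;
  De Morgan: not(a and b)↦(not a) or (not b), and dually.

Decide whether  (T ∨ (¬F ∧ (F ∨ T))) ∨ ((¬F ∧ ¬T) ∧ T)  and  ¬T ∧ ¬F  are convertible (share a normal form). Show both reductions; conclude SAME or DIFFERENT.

Answer: DIFFERENT — A ⇓ T, B ⇓ F

Reduction:
Term A:
  start: (T ∨ (¬F ∧ (F ∨ T))) ∨ ((¬F ∧ ¬T) ∧ T)
  [1] T ∨ ((¬F ∧ ¬T) ∧ T)
  [2] T

Term B:
  start: ¬T ∧ ¬F
  [1] F ∧ ¬F
  [2] F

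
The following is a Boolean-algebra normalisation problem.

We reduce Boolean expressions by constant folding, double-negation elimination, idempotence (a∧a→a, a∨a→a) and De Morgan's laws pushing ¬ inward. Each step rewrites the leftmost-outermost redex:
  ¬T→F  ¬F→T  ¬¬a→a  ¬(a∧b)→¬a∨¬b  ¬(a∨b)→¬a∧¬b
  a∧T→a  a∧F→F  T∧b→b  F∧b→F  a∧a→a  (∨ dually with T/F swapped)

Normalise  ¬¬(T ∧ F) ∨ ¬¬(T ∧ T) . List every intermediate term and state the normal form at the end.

  start: ¬¬(T ∧ F) ∨ ¬¬(T ∧ T)
  step 1: (T ∧ F) ∨ ¬¬(T ∧ T)
  step 2: F ∨ ¬¬(T ∧ T)
  step 3: ¬¬(T ∧ T)
  step 4: T ∧ T
  step 5: T

Answer: normal form = T  (in 5 steps)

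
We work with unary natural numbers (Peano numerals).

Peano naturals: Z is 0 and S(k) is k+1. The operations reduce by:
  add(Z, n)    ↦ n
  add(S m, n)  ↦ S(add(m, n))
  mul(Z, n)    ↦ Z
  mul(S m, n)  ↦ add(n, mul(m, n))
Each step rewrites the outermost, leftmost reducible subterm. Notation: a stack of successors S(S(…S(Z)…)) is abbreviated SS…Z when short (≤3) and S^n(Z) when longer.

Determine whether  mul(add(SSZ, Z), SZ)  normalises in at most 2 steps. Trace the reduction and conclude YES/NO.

  start: mul(add(SSZ, Z), SZ)
  →1  mul(S(add(SZ, Z)), SZ)
  →2  add(SZ, mul(add(SZ, Z), SZ))

Answer: NO — after 2 steps the term is add(SZ, mul(add(SZ, Z), SZ)), not yet normal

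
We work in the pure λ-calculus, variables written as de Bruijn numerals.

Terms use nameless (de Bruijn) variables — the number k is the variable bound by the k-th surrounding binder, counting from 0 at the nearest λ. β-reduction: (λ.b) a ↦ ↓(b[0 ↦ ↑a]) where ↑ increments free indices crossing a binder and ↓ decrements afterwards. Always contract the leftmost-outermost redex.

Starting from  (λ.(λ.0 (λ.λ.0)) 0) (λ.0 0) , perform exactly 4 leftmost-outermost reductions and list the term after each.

Answer: after 4 steps: λ.0

Reduction:
  start: (λ.(λ.0 (λ.λ.0)) 0) (λ.0 0)
  [1] (λ.0 (λ.λ.0)) (λ.0 0)
  [2] (λ.0 0) (λ.λ.0)
  [3] (λ.λ.0) (λ.λ.0)
  [4] λ.0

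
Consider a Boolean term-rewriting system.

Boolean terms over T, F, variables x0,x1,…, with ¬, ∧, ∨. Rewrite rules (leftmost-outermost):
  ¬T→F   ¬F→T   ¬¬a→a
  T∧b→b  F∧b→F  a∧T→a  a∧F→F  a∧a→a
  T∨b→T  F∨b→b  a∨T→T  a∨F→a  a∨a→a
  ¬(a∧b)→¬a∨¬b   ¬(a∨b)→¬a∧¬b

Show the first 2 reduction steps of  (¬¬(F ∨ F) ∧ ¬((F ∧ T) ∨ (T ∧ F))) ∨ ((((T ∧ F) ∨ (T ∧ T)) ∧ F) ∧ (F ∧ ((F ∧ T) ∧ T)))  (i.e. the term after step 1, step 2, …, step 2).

  start: (¬¬(F ∨ F) ∧ ¬((F ∧ T) ∨ (T ∧ F))) ∨ ((((T ∧ F) ∨ (T ∧ T)) ∧ F) ∧ (F ∧ ((F ∧ T) ∧ T)))
  [1] ((F ∨ F) ∧ ¬((F ∧ T) ∨ (T ∧ F))) ∨ ((((T ∧ F) ∨ (T ∧ T)) ∧ F) ∧ (F ∧ ((F ∧ T) ∧ T)))
  [2] (F ∧ ¬((F ∧ T) ∨ (T ∧ F))) ∨ ((((T ∧ F) ∨ (T ∧ T)) ∧ F) ∧ (F ∧ ((F ∧ T) ∧ T)))

Answer: after 2 steps: (F ∧ ¬((F ∧ T) ∨ (T ∧ F))) ∨ ((((T ∧ F) ∨ (T ∧ T)) ∧ F) ∧ (F ∧ ((F ∧ T) ∧ T)))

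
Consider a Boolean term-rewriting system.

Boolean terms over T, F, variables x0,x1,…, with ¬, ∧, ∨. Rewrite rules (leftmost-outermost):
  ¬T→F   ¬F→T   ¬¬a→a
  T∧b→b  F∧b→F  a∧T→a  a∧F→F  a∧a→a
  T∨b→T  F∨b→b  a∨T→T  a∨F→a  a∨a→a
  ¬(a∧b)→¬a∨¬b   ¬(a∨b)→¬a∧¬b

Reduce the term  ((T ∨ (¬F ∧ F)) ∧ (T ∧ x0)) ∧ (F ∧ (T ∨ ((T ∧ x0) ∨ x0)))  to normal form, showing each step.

Answer: normal form = F  (in 5 steps)

Reduction:
  start: ((T ∨ (¬F ∧ F)) ∧ (T ∧ x0)) ∧ (F ∧ (T ∨ ((T ∧ x0) ∨ x0)))
  [1] (T ∧ (T ∧ x0)) ∧ (F ∧ (T ∨ ((T ∧ x0) ∨ x0)))
  [2] (T ∧ x0) ∧ (F ∧ (T ∨ ((T ∧ x0) ∨ x0)))
  [3] x0 ∧ (F ∧ (T ∨ ((T ∧ x0) ∨ x0)))
  [4] x0 ∧ F
  [5] F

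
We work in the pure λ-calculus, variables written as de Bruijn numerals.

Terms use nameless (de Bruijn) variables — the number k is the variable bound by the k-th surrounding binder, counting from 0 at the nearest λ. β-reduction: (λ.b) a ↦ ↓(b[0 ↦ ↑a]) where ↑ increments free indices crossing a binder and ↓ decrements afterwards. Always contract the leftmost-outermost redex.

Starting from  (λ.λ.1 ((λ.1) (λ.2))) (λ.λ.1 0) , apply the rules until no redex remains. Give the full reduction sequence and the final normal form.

Answer: normal form = λ.λ.1 0  (in 3 steps)

Derivation:
  start: (λ.λ.1 ((λ.1) (λ.2))) (λ.λ.1 0)
  step 1: λ.(λ.λ.1 0) ((λ.1) (λ.λ.λ.1 0))
  step 2: λ.λ.(λ.2) (λ.λ.λ.1 0) 0
  step 3: λ.λ.1 0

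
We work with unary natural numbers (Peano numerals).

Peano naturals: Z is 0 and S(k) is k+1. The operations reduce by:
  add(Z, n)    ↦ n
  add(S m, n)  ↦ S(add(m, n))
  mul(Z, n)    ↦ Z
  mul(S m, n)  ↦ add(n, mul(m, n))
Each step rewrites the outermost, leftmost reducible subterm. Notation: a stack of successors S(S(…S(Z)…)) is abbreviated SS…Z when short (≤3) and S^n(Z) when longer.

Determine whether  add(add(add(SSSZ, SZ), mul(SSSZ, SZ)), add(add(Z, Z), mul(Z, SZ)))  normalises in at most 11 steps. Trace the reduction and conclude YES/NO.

Answer: NO — after 11 steps the term is S(S(S(add(S(add(Z, mul(SSSZ, SZ))), add(add(Z, Z), mul(Z, SZ)))))), not yet normal

Working:
  start: add(add(add(SSSZ, SZ), mul(SSSZ, SZ)), add(add(Z, Z), mul(Z, SZ)))
  →1  add(add(S(add(SSZ, SZ)), mul(SSSZ, SZ)), add(add(Z, Z), mul(Z, SZ)))
  →2  add(S(add(add(SSZ, SZ), mul(SSSZ, SZ))), add(add(Z, Z), mul(Z, SZ)))
  →3  S(add(add(add(SSZ, SZ), mul(SSSZ, SZ)), add(add(Z, Z), mul(Z, SZ))))
  →4  S(add(add(S(add(SZ, SZ)), mul(SSSZ, SZ)), add(add(Z, Z), mul(Z, SZ))))
  →5  S(add(S(add(add(SZ, SZ), mul(SSSZ, SZ))), add(add(Z, Z), mul(Z, SZ))))
  →6  S(S(add(add(add(SZ, SZ), mul(SSSZ, SZ)), add(add(Z, Z), mul(Z, SZ)))))
  →7  S(S(add(add(S(add(Z, SZ)), mul(SSSZ, SZ)), add(add(Z, Z), mul(Z, SZ)))))
  →8  S(S(add(S(add(add(Z, SZ), mul(SSSZ, SZ))), add(add(Z, Z), mul(Z, SZ)))))
  →9  S(S(S(add(add(add(Z, SZ), mul(SSSZ, SZ)), add(add(Z, Z), mul(Z, SZ))))))
  →10  S(S(S(add(add(SZ, mul(SSSZ, SZ)), add(add(Z, Z), mul(Z, SZ))))))
  →11  S(S(S(add(S(add(Z, mul(SSSZ, SZ))), add(add(Z, Z), mul(Z, SZ))))))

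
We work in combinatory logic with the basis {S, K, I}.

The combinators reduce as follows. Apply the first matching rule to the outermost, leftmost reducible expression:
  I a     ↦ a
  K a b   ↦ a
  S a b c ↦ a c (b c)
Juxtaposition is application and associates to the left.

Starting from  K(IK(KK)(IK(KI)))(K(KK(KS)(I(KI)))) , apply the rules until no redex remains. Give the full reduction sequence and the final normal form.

Answer: normal form = KK  (in 3 steps)

Working:
  start: K(IK(KK)(IK(KI)))(K(KK(KS)(I(KI))))
  step 1: IK(KK)(IK(KI))
  step 2: K(KK)(IK(KI))
  step 3: KK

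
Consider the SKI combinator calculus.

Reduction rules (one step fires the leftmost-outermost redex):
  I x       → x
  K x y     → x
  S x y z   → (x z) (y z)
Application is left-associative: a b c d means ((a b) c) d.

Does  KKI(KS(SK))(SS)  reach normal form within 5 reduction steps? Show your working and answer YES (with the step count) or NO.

  start: KKI(KS(SK))(SS)
  step 1: K(KS(SK))(SS)
  step 2: KS(SK)
  step 3: S

Answer: YES — reaches normal form S in 3 ≤ 5 steps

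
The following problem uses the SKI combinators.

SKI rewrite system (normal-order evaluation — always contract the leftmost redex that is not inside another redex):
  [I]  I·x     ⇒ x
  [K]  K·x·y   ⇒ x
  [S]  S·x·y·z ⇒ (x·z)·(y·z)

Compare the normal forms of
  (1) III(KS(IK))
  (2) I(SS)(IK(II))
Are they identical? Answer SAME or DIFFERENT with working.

Term A:
  start: III(KS(IK))
  →1  II(KS(IK))
  →2  I(KS(IK))
  →3  KS(IK)
  →4  S

Term B:
  start: I(SS)(IK(II))
  →1  SS(IK(II))
  →2  SS(K(II))
  →3  SS(KI)

Answer: DIFFERENT — A ⇓ S, B ⇓ SS(KI)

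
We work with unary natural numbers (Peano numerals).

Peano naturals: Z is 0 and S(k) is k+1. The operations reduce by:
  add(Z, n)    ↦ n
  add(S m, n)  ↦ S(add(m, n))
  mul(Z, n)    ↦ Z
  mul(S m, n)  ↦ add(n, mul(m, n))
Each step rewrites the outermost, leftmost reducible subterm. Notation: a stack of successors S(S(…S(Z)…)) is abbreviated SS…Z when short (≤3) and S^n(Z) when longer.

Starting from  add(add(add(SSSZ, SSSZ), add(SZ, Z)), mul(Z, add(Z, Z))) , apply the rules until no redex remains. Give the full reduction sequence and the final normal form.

Answer: normal form = S^7(Z)  (in 22 steps)

Working:
  start: add(add(add(SSSZ, SSSZ), add(SZ, Z)), mul(Z, add(Z, Z)))
  [1] add(add(S(add(SSZ, SSSZ)), add(SZ, Z)), mul(Z, add(Z, Z)))
  [2] add(S(add(add(SSZ, SSSZ), add(SZ, Z))), mul(Z, add(Z, Z)))
  [3] S(add(add(add(SSZ, SSSZ), add(SZ, Z)), mul(Z, add(Z, Z))))
  [4] S(add(add(S(add(SZ, SSSZ)), add(SZ, Z)), mul(Z, add(Z, Z))))
  [5] S(add(S(add(add(SZ, SSSZ), add(SZ, Z))), mul(Z, add(Z, Z))))
  [6] S(S(add(add(add(SZ, SSSZ), add(SZ, Z)), mul(Z, add(Z, Z)))))
  [7] S(S(add(add(S(add(Z, SSSZ)), add(SZ, Z)), mul(Z, add(Z, Z)))))
  [8] S(S(add(S(add(add(Z, SSSZ), add(SZ, Z))), mul(Z, add(Z, Z)))))
  [9] S(S(S(add(add(add(Z, SSSZ), add(SZ, Z)), mul(Z, add(Z, Z))))))
  [10] S(S(S(add(add(SSSZ, add(SZ, Z)), mul(Z, add(Z, Z))))))
  [11] S(S(S(add(S(add(SSZ, add(SZ, Z))), mul(Z, add(Z, Z))))))
  [12] S(S(S(S(add(add(SSZ, add(SZ, Z)), mul(Z, add(Z, Z)))))))
  [13] S(S(S(S(add(S(add(SZ, add(SZ, Z))), mul(Z, add(Z, Z)))))))
  [14] S(S(S(S(S(add(add(SZ, add(SZ, Z)), mul(Z, add(Z, Z))))))))
  [15] S(S(S(S(S(add(S(add(Z, add(SZ, Z))), mul(Z, add(Z, Z))))))))
  [16] S(S(S(S(S(S(add(add(Z, add(SZ, Z)), mul(Z, add(Z, Z)))))))))
  [17] S(S(S(S(S(S(add(add(SZ, Z), mul(Z, add(Z, Z)))))))))
  [18] S(S(S(S(S(S(add(S(add(Z, Z)), mul(Z, add(Z, Z)))))))))
  [19] S(S(S(S(S(S(S(add(add(Z, Z), mul(Z, add(Z, Z))))))))))
  [20] S(S(S(S(S(S(S(add(Z, mul(Z, add(Z, Z))))))))))
  [21] S(S(S(S(S(S(S(mul(Z, add(Z, Z)))))))))
  [22] S^7(Z)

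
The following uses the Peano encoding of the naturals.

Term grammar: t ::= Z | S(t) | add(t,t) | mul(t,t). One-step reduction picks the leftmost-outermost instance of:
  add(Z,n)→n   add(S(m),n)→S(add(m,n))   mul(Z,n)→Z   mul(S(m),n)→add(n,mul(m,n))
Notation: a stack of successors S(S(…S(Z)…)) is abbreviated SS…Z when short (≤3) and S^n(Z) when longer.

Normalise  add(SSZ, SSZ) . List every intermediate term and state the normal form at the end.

  start: add(SSZ, SSZ)
  →1  S(add(SZ, SSZ))
  →2  S(S(add(Z, SSZ)))
  →3  S^4(Z)

Answer: normal form = S^4(Z)  (in 3 steps)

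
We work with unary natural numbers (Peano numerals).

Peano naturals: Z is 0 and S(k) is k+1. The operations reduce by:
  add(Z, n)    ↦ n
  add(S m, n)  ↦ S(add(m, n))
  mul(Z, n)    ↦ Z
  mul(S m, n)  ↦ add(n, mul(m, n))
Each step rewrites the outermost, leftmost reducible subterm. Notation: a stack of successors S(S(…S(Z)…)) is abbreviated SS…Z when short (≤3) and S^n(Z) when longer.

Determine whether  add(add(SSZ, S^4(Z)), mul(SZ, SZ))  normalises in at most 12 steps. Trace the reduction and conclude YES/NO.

Answer: NO — after 12 steps the term is S(S(S(S(S(S(S(add(Z, mul(Z, SZ))))))))), not yet normal

Reduction:
  start: add(add(SSZ, S^4(Z)), mul(SZ, SZ))
  [1] add(S(add(SZ, S^4(Z))), mul(SZ, SZ))
  [2] S(add(add(SZ, S^4(Z)), mul(SZ, SZ)))
  [3] S(add(S(add(Z, S^4(Z))), mul(SZ, SZ)))
  [4] S(S(add(add(Z, S^4(Z)), mul(SZ, SZ))))
  [5] S(S(add(S^4(Z), mul(SZ, SZ))))
  [6] S(S(S(add(SSSZ, mul(SZ, SZ)))))
  [7] S(S(S(S(add(SSZ, mul(SZ, SZ))))))
  [8] S(S(S(S(S(add(SZ, mul(SZ, SZ)))))))
  [9] S(S(S(S(S(S(add(Z, mul(SZ, SZ))))))))
  [10] S(S(S(S(S(S(mul(SZ, SZ)))))))
  [11] S(S(S(S(S(S(add(SZ, mul(Z, SZ))))))))
  [12] S(S(S(S(S(S(S(add(Z, mul(Z, SZ)))))))))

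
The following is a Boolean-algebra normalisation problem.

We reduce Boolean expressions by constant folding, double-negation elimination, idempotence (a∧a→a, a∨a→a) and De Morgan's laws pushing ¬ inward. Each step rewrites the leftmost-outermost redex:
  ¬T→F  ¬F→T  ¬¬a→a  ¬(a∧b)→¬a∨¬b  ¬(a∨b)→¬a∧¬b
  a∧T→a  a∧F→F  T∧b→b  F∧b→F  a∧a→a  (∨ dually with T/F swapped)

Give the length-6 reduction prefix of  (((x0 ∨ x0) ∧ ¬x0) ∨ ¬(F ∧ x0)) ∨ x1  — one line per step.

Answer: after 6 steps: T

Working:
  start: (((x0 ∨ x0) ∧ ¬x0) ∨ ¬(F ∧ x0)) ∨ x1
  →1  ((x0 ∧ ¬x0) ∨ ¬(F ∧ x0)) ∨ x1
  →2  ((x0 ∧ ¬x0) ∨ (¬F ∨ ¬x0)) ∨ x1
  →3  ((x0 ∧ ¬x0) ∨ (T ∨ ¬x0)) ∨ x1
  →4  ((x0 ∧ ¬x0) ∨ T) ∨ x1
  →5  T ∨ x1
  →6  T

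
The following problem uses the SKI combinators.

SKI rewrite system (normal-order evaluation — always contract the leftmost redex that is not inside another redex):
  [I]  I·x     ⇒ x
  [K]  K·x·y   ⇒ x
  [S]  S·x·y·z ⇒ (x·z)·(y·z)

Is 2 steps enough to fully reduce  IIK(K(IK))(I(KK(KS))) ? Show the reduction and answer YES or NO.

  start: IIK(K(IK))(I(KK(KS)))
  [1] IK(K(IK))(I(KK(KS)))
  [2] K(K(IK))(I(KK(KS)))

Answer: NO — after 2 steps the term is K(K(IK))(I(KK(KS))), not yet normal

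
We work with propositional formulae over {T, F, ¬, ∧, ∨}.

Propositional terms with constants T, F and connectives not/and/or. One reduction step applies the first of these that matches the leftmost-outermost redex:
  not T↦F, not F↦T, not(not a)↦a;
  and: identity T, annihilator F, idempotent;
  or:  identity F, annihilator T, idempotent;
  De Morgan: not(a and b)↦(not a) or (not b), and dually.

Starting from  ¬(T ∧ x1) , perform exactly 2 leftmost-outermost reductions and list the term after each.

  start: ¬(T ∧ x1)
  [1] ¬T ∨ ¬x1
  [2] F ∨ ¬x1

Answer: after 2 steps: F ∨ ¬x1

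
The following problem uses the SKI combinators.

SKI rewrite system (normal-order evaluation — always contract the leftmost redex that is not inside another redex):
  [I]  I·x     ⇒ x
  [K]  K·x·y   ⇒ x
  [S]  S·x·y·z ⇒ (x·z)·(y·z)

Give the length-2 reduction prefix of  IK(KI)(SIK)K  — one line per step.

Answer: after 2 steps: KIK

Working:
  start: IK(KI)(SIK)K
  step 1: K(KI)(SIK)K
  step 2: KIK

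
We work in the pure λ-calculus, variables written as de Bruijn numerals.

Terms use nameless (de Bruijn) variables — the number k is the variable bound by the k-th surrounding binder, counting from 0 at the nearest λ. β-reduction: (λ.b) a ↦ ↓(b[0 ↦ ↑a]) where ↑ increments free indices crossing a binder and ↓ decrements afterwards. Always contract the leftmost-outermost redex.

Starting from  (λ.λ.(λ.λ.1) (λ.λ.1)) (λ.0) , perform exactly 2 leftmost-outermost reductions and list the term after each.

  start: (λ.λ.(λ.λ.1) (λ.λ.1)) (λ.0)
  [1] λ.(λ.λ.1) (λ.λ.1)
  [2] λ.λ.λ.λ.1

Answer: after 2 steps: λ.λ.λ.λ.1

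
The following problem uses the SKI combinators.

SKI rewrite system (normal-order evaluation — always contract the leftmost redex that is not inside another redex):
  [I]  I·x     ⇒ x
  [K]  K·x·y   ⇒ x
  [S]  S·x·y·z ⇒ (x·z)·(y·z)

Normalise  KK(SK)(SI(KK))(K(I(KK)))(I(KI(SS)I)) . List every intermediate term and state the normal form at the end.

  start: KK(SK)(SI(KK))(K(I(KK)))(I(KI(SS)I))
  [1] K(SI(KK))(K(I(KK)))(I(KI(SS)I))
  [2] SI(KK)(I(KI(SS)I))
  [3] I(I(KI(SS)I))(KK(I(KI(SS)I)))
  [4] I(KI(SS)I)(KK(I(KI(SS)I)))
  [5] KI(SS)I(KK(I(KI(SS)I)))
  [6] II(KK(I(KI(SS)I)))
  [7] I(KK(I(KI(SS)I)))
  [8] KK(I(KI(SS)I))
  [9] K

Answer: normal form = K  (in 9 steps)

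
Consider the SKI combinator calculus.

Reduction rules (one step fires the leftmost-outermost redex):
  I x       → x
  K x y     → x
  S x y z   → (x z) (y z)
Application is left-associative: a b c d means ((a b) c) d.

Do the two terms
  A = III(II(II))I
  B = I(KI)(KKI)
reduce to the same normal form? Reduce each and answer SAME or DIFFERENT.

Term A:
  start: III(II(II))I
  →1  II(II(II))I
  →2  I(II(II))I
  →3  II(II)I
  →4  I(II)I
  →5  III
  →6  II
  →7  I

Term B:
  start: I(KI)(KKI)
  →1  KI(KKI)
  →2  I

Answer: SAME — A ⇓ I, B ⇓ I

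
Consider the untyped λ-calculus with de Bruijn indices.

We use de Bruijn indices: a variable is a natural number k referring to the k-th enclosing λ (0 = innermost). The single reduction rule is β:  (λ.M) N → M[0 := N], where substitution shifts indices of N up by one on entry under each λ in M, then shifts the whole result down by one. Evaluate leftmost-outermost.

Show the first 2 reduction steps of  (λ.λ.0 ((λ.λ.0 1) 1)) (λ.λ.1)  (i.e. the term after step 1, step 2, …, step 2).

Answer: after 2 steps: λ.0 (λ.0 (λ.λ.1))

Reduction:
  start: (λ.λ.0 ((λ.λ.0 1) 1)) (λ.λ.1)
  →1  λ.0 ((λ.λ.0 1) (λ.λ.1))
  →2  λ.0 (λ.0 (λ.λ.1))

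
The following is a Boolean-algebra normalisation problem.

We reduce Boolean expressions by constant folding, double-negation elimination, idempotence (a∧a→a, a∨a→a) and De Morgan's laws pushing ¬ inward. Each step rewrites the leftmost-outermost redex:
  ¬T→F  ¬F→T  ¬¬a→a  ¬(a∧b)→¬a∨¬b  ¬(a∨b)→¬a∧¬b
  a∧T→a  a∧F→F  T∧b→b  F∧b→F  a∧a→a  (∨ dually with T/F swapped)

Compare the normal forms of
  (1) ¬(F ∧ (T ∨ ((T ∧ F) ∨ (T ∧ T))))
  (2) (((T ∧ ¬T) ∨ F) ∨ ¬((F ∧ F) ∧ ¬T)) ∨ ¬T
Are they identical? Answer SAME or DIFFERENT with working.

Term A:
  start: ¬(F ∧ (T ∨ ((T ∧ F) ∨ (T ∧ T))))
  step 1: ¬F ∨ ¬(T ∨ ((T ∧ F) ∨ (T ∧ T)))
  step 2: T ∨ ¬(T ∨ ((T ∧ F) ∨ (T ∧ T)))
  step 3: T

Term B:
  start: (((T ∧ ¬T) ∨ F) ∨ ¬((F ∧ F) ∧ ¬T)) ∨ ¬T
  step 1: ((T ∧ ¬T) ∨ ¬((F ∧ F) ∧ ¬T)) ∨ ¬T
  step 2: (¬T ∨ ¬((F ∧ F) ∧ ¬T)) ∨ ¬T
  step 3: (F ∨ ¬((F ∧ F) ∧ ¬T)) ∨ ¬T
  step 4: ¬((F ∧ F) ∧ ¬T) ∨ ¬T
  step 5: (¬(F ∧ F) ∨ ¬¬T) ∨ ¬T
  step 6: ((¬F ∨ ¬F) ∨ ¬¬T) ∨ ¬T
  step 7: (¬F ∨ ¬¬T) ∨ ¬T
  step 8: (T ∨ ¬¬T) ∨ ¬T
  step 9: T ∨ ¬T
  step 10: T

Answer: SAME — A ⇓ T, B ⇓ T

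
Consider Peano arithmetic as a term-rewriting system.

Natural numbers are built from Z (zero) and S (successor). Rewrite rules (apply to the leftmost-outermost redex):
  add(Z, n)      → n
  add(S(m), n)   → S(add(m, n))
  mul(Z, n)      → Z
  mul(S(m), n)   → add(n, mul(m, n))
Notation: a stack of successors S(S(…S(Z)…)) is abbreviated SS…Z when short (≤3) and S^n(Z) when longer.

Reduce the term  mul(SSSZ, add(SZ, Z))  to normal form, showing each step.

Answer: normal form = SSSZ  (in 16 steps)

Working:
  start: mul(SSSZ, add(SZ, Z))
  step 1: add(add(SZ, Z), mul(SSZ, add(SZ, Z)))
  step 2: add(S(add(Z, Z)), mul(SSZ, add(SZ, Z)))
  step 3: S(add(add(Z, Z), mul(SSZ, add(SZ, Z))))
  step 4: S(add(Z, mul(SSZ, add(SZ, Z))))
  step 5: S(mul(SSZ, add(SZ, Z)))
  step 6: S(add(add(SZ, Z), mul(SZ, add(SZ, Z))))
  step 7: S(add(S(add(Z, Z)), mul(SZ, add(SZ, Z))))
  step 8: S(S(add(add(Z, Z), mul(SZ, add(SZ, Z)))))
  step 9: S(S(add(Z, mul(SZ, add(SZ, Z)))))
  step 10: S(S(mul(SZ, add(SZ, Z))))
  step 11: S(S(add(add(SZ, Z), mul(Z, add(SZ, Z)))))
  step 12: S(S(add(S(add(Z, Z)), mul(Z, add(SZ, Z)))))
  step 13: S(S(S(add(add(Z, Z), mul(Z, add(SZ, Z))))))
  step 14: S(S(S(add(Z, mul(Z, add(SZ, Z))))))
  step 15: S(S(S(mul(Z, add(SZ, Z)))))
  step 16: SSSZ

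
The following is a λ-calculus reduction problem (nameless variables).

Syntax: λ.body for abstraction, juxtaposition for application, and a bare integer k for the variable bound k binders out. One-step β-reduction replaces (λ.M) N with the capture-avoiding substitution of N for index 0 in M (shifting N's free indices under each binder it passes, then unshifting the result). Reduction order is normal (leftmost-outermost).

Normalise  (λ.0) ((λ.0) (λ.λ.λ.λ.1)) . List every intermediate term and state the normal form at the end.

Answer: normal form = λ.λ.λ.λ.1  (in 2 steps)

Reduction:
  start: (λ.0) ((λ.0) (λ.λ.λ.λ.1))
  →1  (λ.0) (λ.λ.λ.λ.1)
  →2  λ.λ.λ.λ.1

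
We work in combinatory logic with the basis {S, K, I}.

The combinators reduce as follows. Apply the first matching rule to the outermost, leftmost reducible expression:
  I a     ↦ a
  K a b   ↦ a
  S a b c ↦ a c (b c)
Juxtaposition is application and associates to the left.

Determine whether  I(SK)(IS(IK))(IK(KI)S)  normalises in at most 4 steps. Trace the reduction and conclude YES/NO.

  start: I(SK)(IS(IK))(IK(KI)S)
  [1] SK(IS(IK))(IK(KI)S)
  [2] K(IK(KI)S)(IS(IK)(IK(KI)S))
  [3] IK(KI)S
  [4] K(KI)S

Answer: NO — after 4 steps the term is K(KI)S, not yet normal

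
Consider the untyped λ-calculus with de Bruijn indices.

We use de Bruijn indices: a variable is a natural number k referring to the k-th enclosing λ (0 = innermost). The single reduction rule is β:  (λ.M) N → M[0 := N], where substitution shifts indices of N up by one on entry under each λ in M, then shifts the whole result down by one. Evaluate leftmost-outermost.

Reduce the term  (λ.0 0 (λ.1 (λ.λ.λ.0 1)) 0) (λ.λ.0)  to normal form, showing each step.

  start: (λ.0 0 (λ.1 (λ.λ.λ.0 1)) 0) (λ.λ.0)
  [1] (λ.λ.0) (λ.λ.0) (λ.(λ.λ.0) (λ.λ.λ.0 1)) (λ.λ.0)
  [2] (λ.0) (λ.(λ.λ.0) (λ.λ.λ.0 1)) (λ.λ.0)
  [3] (λ.(λ.λ.0) (λ.λ.λ.0 1)) (λ.λ.0)
  [4] (λ.λ.0) (λ.λ.λ.0 1)
  [5] λ.0

Answer: normal form = λ.0  (in 5 steps)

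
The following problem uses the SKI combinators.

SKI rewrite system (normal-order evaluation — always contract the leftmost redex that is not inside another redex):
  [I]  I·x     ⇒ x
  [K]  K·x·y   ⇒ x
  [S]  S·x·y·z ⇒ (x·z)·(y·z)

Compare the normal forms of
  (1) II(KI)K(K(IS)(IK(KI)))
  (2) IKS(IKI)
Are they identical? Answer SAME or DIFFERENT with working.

Term A:
  start: II(KI)K(K(IS)(IK(KI)))
  →1  I(KI)K(K(IS)(IK(KI)))
  →2  KIK(K(IS)(IK(KI)))
  →3  I(K(IS)(IK(KI)))
  →4  K(IS)(IK(KI))
  →5  IS
  →6  S

Term B:
  start: IKS(IKI)
  →1  KS(IKI)
  →2  S

Answer: SAME — A ⇓ S, B ⇓ S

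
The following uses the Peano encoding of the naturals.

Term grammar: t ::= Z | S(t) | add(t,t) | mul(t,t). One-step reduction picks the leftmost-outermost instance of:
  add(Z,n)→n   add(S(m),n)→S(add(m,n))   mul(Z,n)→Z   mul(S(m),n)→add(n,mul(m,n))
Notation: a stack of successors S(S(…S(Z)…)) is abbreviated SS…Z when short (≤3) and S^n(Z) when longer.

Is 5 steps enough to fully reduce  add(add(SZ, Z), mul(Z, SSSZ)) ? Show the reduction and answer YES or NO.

  start: add(add(SZ, Z), mul(Z, SSSZ))
  [1] add(S(add(Z, Z)), mul(Z, SSSZ))
  [2] S(add(add(Z, Z), mul(Z, SSSZ)))
  [3] S(add(Z, mul(Z, SSSZ)))
  [4] S(mul(Z, SSSZ))
  [5] SZ

Answer: YES — reaches normal form SZ in 5 ≤ 5 steps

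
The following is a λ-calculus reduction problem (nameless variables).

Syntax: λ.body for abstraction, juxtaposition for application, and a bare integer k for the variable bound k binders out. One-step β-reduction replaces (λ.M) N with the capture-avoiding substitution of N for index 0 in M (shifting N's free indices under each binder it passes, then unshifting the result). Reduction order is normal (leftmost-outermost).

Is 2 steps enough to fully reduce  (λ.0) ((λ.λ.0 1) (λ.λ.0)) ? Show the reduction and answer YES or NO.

  start: (λ.0) ((λ.λ.0 1) (λ.λ.0))
  step 1: (λ.λ.0 1) (λ.λ.0)
  step 2: λ.0 (λ.λ.0)

Answer: YES — reaches normal form λ.0 (λ.λ.0) in 2 ≤ 2 steps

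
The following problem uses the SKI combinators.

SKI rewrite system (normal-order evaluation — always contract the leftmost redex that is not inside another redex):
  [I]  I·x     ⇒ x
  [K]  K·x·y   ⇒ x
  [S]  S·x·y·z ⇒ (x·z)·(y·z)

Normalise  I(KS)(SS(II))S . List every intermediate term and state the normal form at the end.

Answer: normal form = SS  (in 2 steps)

Derivation:
  start: I(KS)(SS(II))S
  [1] KS(SS(II))S
  [2] SS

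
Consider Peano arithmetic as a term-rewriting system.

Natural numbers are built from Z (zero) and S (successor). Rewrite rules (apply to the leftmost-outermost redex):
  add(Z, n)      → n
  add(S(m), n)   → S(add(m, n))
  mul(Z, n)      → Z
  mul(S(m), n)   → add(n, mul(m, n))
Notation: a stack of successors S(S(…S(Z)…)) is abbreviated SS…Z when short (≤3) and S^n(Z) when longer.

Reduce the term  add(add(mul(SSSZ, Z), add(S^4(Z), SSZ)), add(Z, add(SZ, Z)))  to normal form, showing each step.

  start: add(add(mul(SSSZ, Z), add(S^4(Z), SSZ)), add(Z, add(SZ, Z)))
  [1] add(add(add(Z, mul(SSZ, Z)), add(S^4(Z), SSZ)), add(Z, add(SZ, Z)))
  [2] add(add(mul(SSZ, Z), add(S^4(Z), SSZ)), add(Z, add(SZ, Z)))
  [3] add(add(add(Z, mul(SZ, Z)), add(S^4(Z), SSZ)), add(Z, add(SZ, Z)))
  [4] add(add(mul(SZ, Z), add(S^4(Z), SSZ)), add(Z, add(SZ, Z)))
  [5] add(add(add(Z, mul(Z, Z)), add(S^4(Z), SSZ)), add(Z, add(SZ, Z)))
  [6] add(add(mul(Z, Z), add(S^4(Z), SSZ)), add(Z, add(SZ, Z)))
  [7] add(add(Z, add(S^4(Z), SSZ)), add(Z, add(SZ, Z)))
  [8] add(add(S^4(Z), SSZ), add(Z, add(SZ, Z)))
  [9] add(S(add(SSSZ, SSZ)), add(Z, add(SZ, Z)))
  [10] S(add(add(SSSZ, SSZ), add(Z, add(SZ, Z))))
  [11] S(add(S(add(SSZ, SSZ)), add(Z, add(SZ, Z))))
  [12] S(S(add(add(SSZ, SSZ), add(Z, add(SZ, Z)))))
  [13] S(S(add(S(add(SZ, SSZ)), add(Z, add(SZ, Z)))))
  [14] S(S(S(add(add(SZ, SSZ), add(Z, add(SZ, Z))))))
  [15] S(S(S(add(S(add(Z, SSZ)), add(Z, add(SZ, Z))))))
  [16] S(S(S(S(add(add(Z, SSZ), add(Z, add(SZ, Z)))))))
  [17] S(S(S(S(add(SSZ, add(Z, add(SZ, Z)))))))
  [18] S(S(S(S(S(add(SZ, add(Z, add(SZ, Z))))))))
  [19] S(S(S(S(S(S(add(Z, add(Z, add(SZ, Z)))))))))
  [20] S(S(S(S(S(S(add(Z, add(SZ, Z))))))))
  [21] S(S(S(S(S(S(add(SZ, Z)))))))
  [22] S(S(S(S(S(S(S(add(Z, Z))))))))
  [23] S^7(Z)

Answer: normal form = S^7(Z)  (in 23 steps)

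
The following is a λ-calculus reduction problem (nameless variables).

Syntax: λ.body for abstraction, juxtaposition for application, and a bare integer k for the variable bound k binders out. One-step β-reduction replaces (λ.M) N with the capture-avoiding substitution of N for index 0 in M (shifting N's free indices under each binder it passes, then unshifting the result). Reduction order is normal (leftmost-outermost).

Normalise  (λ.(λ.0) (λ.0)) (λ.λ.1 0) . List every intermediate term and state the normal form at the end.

Answer: normal form = λ.0  (in 2 steps)

Reduction:
  start: (λ.(λ.0) (λ.0)) (λ.λ.1 0)
  step 1: (λ.0) (λ.0)
  step 2: λ.0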